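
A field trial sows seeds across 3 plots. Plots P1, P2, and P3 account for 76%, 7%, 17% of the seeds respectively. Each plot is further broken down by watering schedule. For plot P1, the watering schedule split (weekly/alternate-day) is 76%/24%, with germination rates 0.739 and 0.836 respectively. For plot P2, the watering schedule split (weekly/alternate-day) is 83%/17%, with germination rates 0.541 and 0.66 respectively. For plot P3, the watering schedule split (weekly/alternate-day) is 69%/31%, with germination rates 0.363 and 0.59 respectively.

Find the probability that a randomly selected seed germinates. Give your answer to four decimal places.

P(G|P1) = 0.76·0.739 + 0.24·0.836 = 0.56164 + 0.20064 = 0.76228
P(G|P2) = 0.83·0.541 + 0.17·0.66 = 0.44903 + 0.1122 = 0.56123
P(G|P3) = 0.69·0.363 + 0.31·0.59 = 0.25047 + 0.1829 = 0.43337
Then overall,
P(G) = 0.76·0.76228 + 0.07·0.56123 + 0.17·0.43337
      = 0.5793328 + 0.0392861 + 0.0736729 = 0.6922918

0.6923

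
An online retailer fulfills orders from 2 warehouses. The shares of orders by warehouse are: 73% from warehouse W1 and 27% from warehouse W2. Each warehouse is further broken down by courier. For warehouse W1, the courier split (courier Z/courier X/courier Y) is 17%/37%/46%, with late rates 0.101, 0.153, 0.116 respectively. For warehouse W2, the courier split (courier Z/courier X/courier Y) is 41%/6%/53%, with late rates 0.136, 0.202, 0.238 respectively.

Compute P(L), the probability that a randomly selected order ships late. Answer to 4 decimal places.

P(L|W1) = 0.17·0.101 + 0.37·0.153 + 0.46·0.116 = 0.01717 + 0.05661 + 0.05336 = 0.12714
P(L|W2) = 0.41·0.136 + 0.06·0.202 + 0.53·0.238 = 0.05576 + 0.01212 + 0.12614 = 0.19402
Then overall,
P(L) = 0.73·0.12714 + 0.27·0.19402
      = 0.0928122 + 0.0523854 = 0.1451976

0.1452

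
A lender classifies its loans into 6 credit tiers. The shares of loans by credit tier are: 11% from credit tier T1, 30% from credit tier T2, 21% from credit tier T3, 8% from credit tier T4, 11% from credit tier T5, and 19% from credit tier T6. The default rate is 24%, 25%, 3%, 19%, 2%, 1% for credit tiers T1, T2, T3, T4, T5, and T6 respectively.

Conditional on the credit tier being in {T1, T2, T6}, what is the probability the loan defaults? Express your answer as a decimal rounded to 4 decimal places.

0.1722

Let S = {T1, T2, T6}.
P(S) = 0.11 + 0.3 + 0.19 = 0.6.
P(D ∩ S) = 0.24·0.11 + 0.25·0.3 + 0.01·0.19 = 0.0264 + 0.075 + 0.0019 = 0.1033.
P(D | S) = 0.1033 / 0.6 = 0.172167…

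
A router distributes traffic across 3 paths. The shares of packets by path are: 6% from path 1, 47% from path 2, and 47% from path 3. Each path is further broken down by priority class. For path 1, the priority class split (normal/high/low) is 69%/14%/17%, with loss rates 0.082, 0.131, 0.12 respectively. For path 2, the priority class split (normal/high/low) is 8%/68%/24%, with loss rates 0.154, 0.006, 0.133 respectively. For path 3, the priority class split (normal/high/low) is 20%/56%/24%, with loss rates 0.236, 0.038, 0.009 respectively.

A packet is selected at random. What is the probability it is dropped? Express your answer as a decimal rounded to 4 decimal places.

0.0616

P(L|1) = 0.69·0.082 + 0.14·0.131 + 0.17·0.12 = 0.05658 + 0.01834 + 0.0204 = 0.09532
P(L|2) = 0.08·0.154 + 0.68·0.006 + 0.24·0.133 = 0.01232 + 0.00408 + 0.03192 = 0.04832
P(L|3) = 0.2·0.236 + 0.56·0.038 + 0.24·0.009 = 0.0472 + 0.02128 + 0.00216 = 0.07064
By total probability over the outer partition,
P(L) = 0.06·0.09532 + 0.47·0.04832 + 0.47·0.07064
      = 0.0057192 + 0.0227104 + 0.0332008 = 0.0616304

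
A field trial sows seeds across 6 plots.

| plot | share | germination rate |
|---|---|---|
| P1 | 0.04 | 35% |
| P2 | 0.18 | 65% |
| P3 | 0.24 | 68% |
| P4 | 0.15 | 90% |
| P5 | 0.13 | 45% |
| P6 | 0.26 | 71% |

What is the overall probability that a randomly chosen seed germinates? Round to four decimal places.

0.6723

Using total probability over the partition,
P(G) = P(G|P1)·P(P1) + P(G|P2)·P(P2) + P(G|P3)·P(P3) + P(G|P4)·P(P4) + P(G|P5)·P(P5) + P(G|P6)·P(P6)
      = 0.35·0.04 + 0.65·0.18 + 0.68·0.24 + 0.9·0.15 + 0.45·0.13 + 0.71·0.26
      = 0.014 + 0.117 + 0.1632 + 0.135 + 0.0585 + 0.1846 = 0.6723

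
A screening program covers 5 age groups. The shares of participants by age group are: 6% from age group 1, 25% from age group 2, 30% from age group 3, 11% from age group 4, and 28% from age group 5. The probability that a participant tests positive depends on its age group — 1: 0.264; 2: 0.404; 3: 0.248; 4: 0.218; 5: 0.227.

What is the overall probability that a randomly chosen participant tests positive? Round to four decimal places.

P(T) ≈ 0.2788

By the law of total probability,
P(T) = P(T|1)·P(1) + P(T|2)·P(2) + P(T|3)·P(3) + P(T|4)·P(4) + P(T|5)·P(5)
      = 0.264·0.06 + 0.404·0.25 + 0.248·0.3 + 0.218·0.11 + 0.227·0.28
      = 0.01584 + 0.101 + 0.0744 + 0.02398 + 0.06356 = 0.27878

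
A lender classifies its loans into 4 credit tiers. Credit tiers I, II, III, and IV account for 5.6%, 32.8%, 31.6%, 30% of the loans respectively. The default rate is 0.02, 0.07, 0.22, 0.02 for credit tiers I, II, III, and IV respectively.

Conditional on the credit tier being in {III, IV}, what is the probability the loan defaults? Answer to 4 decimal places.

P(D|S) ≈ 0.1226

Let S = {III, IV}.
P(S) = 0.316 + 0.3 = 0.616.
P(D ∩ S) = 0.22·0.316 + 0.02·0.3 = 0.06952 + 0.006 = 0.07552.
P(D | S) = 0.07552 / 0.616 = 0.122597…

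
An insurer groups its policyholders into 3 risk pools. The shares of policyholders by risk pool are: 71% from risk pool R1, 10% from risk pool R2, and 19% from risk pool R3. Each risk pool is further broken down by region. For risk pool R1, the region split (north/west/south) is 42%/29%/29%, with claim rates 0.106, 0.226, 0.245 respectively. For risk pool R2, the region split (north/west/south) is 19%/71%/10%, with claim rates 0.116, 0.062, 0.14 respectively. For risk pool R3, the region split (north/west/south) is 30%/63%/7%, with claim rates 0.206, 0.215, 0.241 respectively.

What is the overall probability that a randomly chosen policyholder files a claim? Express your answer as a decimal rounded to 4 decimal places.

P(C) ≈ 0.1773

P(C|R1) = 0.42·0.106 + 0.29·0.226 + 0.29·0.245 = 0.04452 + 0.06554 + 0.07105 = 0.18111
P(C|R2) = 0.19·0.116 + 0.71·0.062 + 0.1·0.14 = 0.02204 + 0.04402 + 0.014 = 0.08006
P(C|R3) = 0.3·0.206 + 0.63·0.215 + 0.07·0.241 = 0.0618 + 0.13545 + 0.01687 = 0.21412
By total probability over the outer partition,
P(C) = 0.71·0.18111 + 0.1·0.08006 + 0.19·0.21412
      = 0.1285881 + 0.008006 + 0.0406828 = 0.1772769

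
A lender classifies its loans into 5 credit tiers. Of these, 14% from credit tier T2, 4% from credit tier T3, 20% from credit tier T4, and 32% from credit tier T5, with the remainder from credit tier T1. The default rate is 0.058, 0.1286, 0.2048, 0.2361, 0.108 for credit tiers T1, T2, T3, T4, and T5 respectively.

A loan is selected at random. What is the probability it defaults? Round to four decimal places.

P(D) ≈ 0.1254

P(T1) = 1 − (0.14 + 0.04 + 0.2 + 0.32) = 0.3.
Summing over the partition,
P(D) = P(D|T1)·P(T1) + P(D|T2)·P(T2) + P(D|T3)·P(T3) + P(D|T4)·P(T4) + P(D|T5)·P(T5)
      = 0.058·0.3 + 0.1286·0.14 + 0.2048·0.04 + 0.2361·0.2 + 0.108·0.32
      = 0.0174 + 0.018004 + 0.008192 + 0.04722 + 0.03456 = 0.125376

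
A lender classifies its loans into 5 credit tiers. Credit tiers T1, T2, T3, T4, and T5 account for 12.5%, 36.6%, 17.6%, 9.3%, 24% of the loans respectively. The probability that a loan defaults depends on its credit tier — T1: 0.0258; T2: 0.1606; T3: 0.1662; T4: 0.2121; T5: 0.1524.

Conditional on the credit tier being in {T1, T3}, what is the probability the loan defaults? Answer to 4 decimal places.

Let S = {T1, T3}.
P(S) = 0.125 + 0.176 = 0.301.
P(D ∩ S) = 0.0258·0.125 + 0.1662·0.176 = 0.003225 + 0.0292512 = 0.0324762.
P(D | S) = 0.0324762 / 0.301 = 0.107894…

P(D|S) ≈ 0.1079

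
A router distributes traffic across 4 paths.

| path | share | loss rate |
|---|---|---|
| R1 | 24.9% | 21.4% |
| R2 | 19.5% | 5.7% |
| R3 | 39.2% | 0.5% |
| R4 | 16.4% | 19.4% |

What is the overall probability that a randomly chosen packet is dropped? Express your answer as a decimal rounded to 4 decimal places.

P(L) = P(L|R1)·P(R1) + P(L|R2)·P(R2) + P(L|R3)·P(R3) + P(L|R4)·P(R4)
      = 0.214·0.249 + 0.057·0.195 + 0.005·0.392 + 0.194·0.164
      = 0.053286 + 0.011115 + 0.00196 + 0.031816 = 0.098177

0.0982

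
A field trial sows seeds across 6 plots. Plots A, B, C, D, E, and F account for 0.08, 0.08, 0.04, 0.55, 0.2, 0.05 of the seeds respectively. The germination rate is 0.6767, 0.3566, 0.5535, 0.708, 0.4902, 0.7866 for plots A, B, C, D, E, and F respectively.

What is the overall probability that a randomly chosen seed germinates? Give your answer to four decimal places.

P(G) ≈ 0.6316

By the law of total probability,
P(G) = P(G|A)·P(A) + P(G|B)·P(B) + P(G|C)·P(C) + P(G|D)·P(D) + P(G|E)·P(E) + P(G|F)·P(F)
      = 0.6767·0.08 + 0.3566·0.08 + 0.5535·0.04 + 0.708·0.55 + 0.4902·0.2 + 0.7866·0.05
      = 0.054136 + 0.028528 + 0.02214 + 0.3894 + 0.09804 + 0.03933 = 0.631574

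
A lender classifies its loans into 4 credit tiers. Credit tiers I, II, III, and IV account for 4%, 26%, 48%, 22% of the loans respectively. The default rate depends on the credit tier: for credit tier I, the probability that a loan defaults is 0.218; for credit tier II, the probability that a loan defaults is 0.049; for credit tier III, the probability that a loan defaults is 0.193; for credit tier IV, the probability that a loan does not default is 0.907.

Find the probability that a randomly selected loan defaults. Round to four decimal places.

P(D|IV) = 1 − 0.907 = 0.093.
P(D) = P(D|I)·P(I) + P(D|II)·P(II) + P(D|III)·P(III) + P(D|IV)·P(IV)
      = 0.218·0.04 + 0.049·0.26 + 0.193·0.48 + 0.093·0.22
      = 0.00872 + 0.01274 + 0.09264 + 0.02046 = 0.13456

P(D) ≈ 0.1346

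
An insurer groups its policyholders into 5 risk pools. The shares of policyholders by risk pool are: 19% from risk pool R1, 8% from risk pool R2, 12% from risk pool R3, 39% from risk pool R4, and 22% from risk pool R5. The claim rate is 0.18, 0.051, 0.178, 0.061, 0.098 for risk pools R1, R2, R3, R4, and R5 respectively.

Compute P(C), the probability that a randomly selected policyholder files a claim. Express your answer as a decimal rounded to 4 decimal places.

P(C) = P(C|R1)·P(R1) + P(C|R2)·P(R2) + P(C|R3)·P(R3) + P(C|R4)·P(R4) + P(C|R5)·P(R5)
      = 0.18·0.19 + 0.051·0.08 + 0.178·0.12 + 0.061·0.39 + 0.098·0.22
      = 0.0342 + 0.00408 + 0.02136 + 0.02379 + 0.02156 = 0.10499

0.1050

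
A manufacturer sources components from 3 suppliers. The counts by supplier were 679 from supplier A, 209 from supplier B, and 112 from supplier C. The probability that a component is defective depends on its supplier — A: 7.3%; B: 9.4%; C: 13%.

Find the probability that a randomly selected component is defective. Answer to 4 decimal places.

Total: 679 + 209 + 112 = 1000.
P(A) = 679/1000 = 0.679. P(B) = 209/1000 = 0.209. P(C) = 112/1000 = 0.112.
P(D) = P(D|A)·P(A) + P(D|B)·P(B) + P(D|C)·P(C)
      = 0.073·0.679 + 0.094·0.209 + 0.13·0.112
      = 0.049567 + 0.019646 + 0.01456 = 0.083773

0.0838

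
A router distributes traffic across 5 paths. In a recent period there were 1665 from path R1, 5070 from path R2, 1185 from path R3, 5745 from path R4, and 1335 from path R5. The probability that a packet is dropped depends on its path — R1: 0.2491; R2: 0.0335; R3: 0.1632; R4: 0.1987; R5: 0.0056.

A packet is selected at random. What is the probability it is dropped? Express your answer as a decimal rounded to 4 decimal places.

P(L) ≈ 0.1285

Total: 1665 + 5070 + 1185 + 5745 + 1335 = 15000.
P(R1) = 1665/15000 = 0.111. P(R2) = 5070/15000 = 0.338. P(R3) = 1185/15000 = 0.079. P(R4) = 5745/15000 = 0.383. P(R5) = 1335/15000 = 0.089.
P(L) = P(L|R1)·P(R1) + P(L|R2)·P(R2) + P(L|R3)·P(R3) + P(L|R4)·P(R4) + P(L|R5)·P(R5)
      = 0.2491·0.111 + 0.0335·0.338 + 0.1632·0.079 + 0.1987·0.383 + 0.0056·0.089
      = 0.0276501 + 0.011323 + 0.0128928 + 0.0761021 + 0.0004984 = 0.1284664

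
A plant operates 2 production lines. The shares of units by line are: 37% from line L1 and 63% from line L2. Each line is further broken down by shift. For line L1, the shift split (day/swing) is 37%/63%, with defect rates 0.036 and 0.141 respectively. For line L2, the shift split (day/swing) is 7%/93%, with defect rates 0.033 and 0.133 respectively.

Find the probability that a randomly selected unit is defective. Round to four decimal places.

P(D|L1) = 0.37·0.036 + 0.63·0.141 = 0.01332 + 0.08883 = 0.10215
P(D|L2) = 0.07·0.033 + 0.93·0.133 = 0.00231 + 0.12369 = 0.126
Then overall,
P(D) = 0.37·0.10215 + 0.63·0.126
      = 0.0377955 + 0.07938 = 0.1171755

P(D) ≈ 0.1172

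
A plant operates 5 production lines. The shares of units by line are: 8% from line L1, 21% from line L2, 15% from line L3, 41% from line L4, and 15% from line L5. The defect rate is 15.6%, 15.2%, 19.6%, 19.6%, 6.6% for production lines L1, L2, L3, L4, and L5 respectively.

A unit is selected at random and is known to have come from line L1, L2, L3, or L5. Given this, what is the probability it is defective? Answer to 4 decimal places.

0.1419

Let S = {L1, L2, L3, L5}.
P(S) = 0.08 + 0.21 + 0.15 + 0.15 = 0.59.
P(D ∩ S) = 0.156·0.08 + 0.152·0.21 + 0.196·0.15 + 0.066·0.15 = 0.01248 + 0.03192 + 0.0294 + 0.0099 = 0.0837.
P(D | S) = 0.0837 / 0.59 = 0.141864…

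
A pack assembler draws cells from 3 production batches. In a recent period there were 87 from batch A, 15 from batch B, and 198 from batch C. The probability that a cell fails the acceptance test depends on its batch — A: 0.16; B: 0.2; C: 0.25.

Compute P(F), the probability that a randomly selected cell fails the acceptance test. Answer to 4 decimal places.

0.2214

Total: 87 + 15 + 198 = 300.
P(A) = 87/300 = 0.29. P(B) = 15/300 = 0.05. P(C) = 198/300 = 0.66.
Using total probability over the partition,
P(F) = P(F|A)·P(A) + P(F|B)·P(B) + P(F|C)·P(C)
      = 0.16·0.29 + 0.2·0.05 + 0.25·0.66
      = 0.0464 + 0.01 + 0.165 = 0.2214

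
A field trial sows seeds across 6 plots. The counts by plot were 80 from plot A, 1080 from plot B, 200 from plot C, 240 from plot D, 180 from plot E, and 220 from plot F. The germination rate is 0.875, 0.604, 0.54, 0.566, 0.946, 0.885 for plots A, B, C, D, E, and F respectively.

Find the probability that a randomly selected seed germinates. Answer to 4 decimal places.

P(G) ≈ 0.6656

Total: 80 + 1080 + 200 + 240 + 180 + 220 = 2000.
P(A) = 80/2000 = 0.04. P(B) = 1080/2000 = 0.54. P(C) = 200/2000 = 0.1. P(D) = 240/2000 = 0.12. P(E) = 180/2000 = 0.09. P(F) = 220/2000 = 0.11.
P(G) = P(G|A)·P(A) + P(G|B)·P(B) + P(G|C)·P(C) + P(G|D)·P(D) + P(G|E)·P(E) + P(G|F)·P(F)
      = 0.875·0.04 + 0.604·0.54 + 0.54·0.1 + 0.566·0.12 + 0.946·0.09 + 0.885·0.11
      = 0.035 + 0.32616 + 0.054 + 0.06792 + 0.08514 + 0.09735 = 0.66557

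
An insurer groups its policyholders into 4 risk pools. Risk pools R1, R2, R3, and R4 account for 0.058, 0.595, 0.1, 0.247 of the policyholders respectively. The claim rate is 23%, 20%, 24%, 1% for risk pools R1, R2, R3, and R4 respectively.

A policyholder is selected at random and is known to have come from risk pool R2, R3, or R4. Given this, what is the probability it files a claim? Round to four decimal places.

Let S = {R2, R3, R4}.
P(S) = 0.595 + 0.1 + 0.247 = 0.942.
P(C ∩ S) = 0.2·0.595 + 0.24·0.1 + 0.01·0.247 = 0.119 + 0.024 + 0.00247 = 0.14547.
P(C | S) = 0.14547 / 0.942 = 0.154427…

0.1544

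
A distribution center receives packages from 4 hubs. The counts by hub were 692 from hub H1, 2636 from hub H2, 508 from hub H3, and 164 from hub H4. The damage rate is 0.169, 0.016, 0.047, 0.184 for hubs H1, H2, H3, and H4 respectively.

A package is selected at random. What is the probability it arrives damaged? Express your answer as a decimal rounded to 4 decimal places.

Total: 692 + 2636 + 508 + 164 = 4000.
P(H1) = 692/4000 = 0.173. P(H2) = 2636/4000 = 0.659. P(H3) = 508/4000 = 0.127. P(H4) = 164/4000 = 0.041.
P(D) = P(D|H1)·P(H1) + P(D|H2)·P(H2) + P(D|H3)·P(H3) + P(D|H4)·P(H4)
      = 0.169·0.173 + 0.016·0.659 + 0.047·0.127 + 0.184·0.041
      = 0.029237 + 0.010544 + 0.005969 + 0.007544 = 0.053294

0.0533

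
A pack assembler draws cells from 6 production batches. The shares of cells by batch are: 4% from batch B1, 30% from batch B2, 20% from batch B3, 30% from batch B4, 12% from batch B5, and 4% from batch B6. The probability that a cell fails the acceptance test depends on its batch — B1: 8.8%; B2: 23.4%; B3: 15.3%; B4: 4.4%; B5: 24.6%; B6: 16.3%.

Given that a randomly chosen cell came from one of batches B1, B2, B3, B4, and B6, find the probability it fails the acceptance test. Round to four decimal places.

Let S = {B1, B2, B3, B4, B6}.
P(S) = 0.04 + 0.3 + 0.2 + 0.3 + 0.04 = 0.88.
P(F ∩ S) = 0.088·0.04 + 0.234·0.3 + 0.153·0.2 + 0.044·0.3 + 0.163·0.04 = 0.00352 + 0.0702 + 0.0306 + 0.0132 + 0.00652 = 0.12404.
P(F | S) = 0.12404 / 0.88 = 0.140955…

P(F|S) ≈ 0.1410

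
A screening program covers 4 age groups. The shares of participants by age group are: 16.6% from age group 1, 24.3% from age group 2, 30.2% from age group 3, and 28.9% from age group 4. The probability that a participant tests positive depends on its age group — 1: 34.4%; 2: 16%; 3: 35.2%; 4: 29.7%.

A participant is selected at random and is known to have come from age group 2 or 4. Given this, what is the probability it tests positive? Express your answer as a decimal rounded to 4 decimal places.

Let S = {2, 4}.
P(S) = 0.243 + 0.289 = 0.532.
P(T ∩ S) = 0.16·0.243 + 0.297·0.289 = 0.03888 + 0.085833 = 0.124713.
P(T | S) = 0.124713 / 0.532 = 0.234423…

P(T|S) ≈ 0.2344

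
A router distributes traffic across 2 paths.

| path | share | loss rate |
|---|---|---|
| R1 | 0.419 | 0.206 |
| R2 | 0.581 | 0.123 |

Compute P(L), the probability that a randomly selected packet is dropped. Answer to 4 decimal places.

Summing over the partition,
P(L) = P(L|R1)·P(R1) + P(L|R2)·P(R2)
      = 0.206·0.419 + 0.123·0.581
      = 0.086314 + 0.071463 = 0.157777

0.1578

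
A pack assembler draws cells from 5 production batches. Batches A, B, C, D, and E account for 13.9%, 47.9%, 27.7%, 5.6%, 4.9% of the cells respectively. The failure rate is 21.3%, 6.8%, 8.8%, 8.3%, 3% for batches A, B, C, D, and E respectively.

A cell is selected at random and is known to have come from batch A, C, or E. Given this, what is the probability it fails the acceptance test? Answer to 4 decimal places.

0.1193

Let S = {A, C, E}.
P(S) = 0.139 + 0.277 + 0.049 = 0.465.
P(F ∩ S) = 0.213·0.139 + 0.088·0.277 + 0.03·0.049 = 0.029607 + 0.024376 + 0.00147 = 0.055453.
P(F | S) = 0.055453 / 0.465 = 0.119254…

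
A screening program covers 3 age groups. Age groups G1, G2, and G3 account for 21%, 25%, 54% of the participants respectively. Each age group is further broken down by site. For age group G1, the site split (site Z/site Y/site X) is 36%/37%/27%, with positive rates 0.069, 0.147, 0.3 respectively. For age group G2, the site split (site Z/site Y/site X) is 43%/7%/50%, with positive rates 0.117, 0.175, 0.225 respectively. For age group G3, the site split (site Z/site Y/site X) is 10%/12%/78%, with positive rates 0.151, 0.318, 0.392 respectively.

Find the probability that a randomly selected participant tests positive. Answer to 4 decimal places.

P(T|G1) = 0.36·0.069 + 0.37·0.147 + 0.27·0.3 = 0.02484 + 0.05439 + 0.081 = 0.16023
P(T|G2) = 0.43·0.117 + 0.07·0.175 + 0.5·0.225 = 0.05031 + 0.01225 + 0.1125 = 0.17506
P(T|G3) = 0.1·0.151 + 0.12·0.318 + 0.78·0.392 = 0.0151 + 0.03816 + 0.30576 = 0.35902
Then overall,
P(T) = 0.21·0.16023 + 0.25·0.17506 + 0.54·0.35902
      = 0.0336483 + 0.043765 + 0.1938708 = 0.2712841

P(T) ≈ 0.2713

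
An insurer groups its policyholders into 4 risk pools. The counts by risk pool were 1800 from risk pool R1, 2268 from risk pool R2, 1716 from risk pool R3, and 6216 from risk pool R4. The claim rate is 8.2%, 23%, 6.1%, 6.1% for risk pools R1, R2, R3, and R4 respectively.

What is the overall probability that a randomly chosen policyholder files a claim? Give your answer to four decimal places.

P(C) ≈ 0.0961

Total: 1800 + 2268 + 1716 + 6216 = 12000.
P(R1) = 1800/12000 = 0.15. P(R2) = 2268/12000 = 0.189. P(R3) = 1716/12000 = 0.143. P(R4) = 6216/12000 = 0.518.
P(C) = P(C|R1)·P(R1) + P(C|R2)·P(R2) + P(C|R3)·P(R3) + P(C|R4)·P(R4)
      = 0.082·0.15 + 0.23·0.189 + 0.061·0.143 + 0.061·0.518
      = 0.0123 + 0.04347 + 0.008723 + 0.031598 = 0.096091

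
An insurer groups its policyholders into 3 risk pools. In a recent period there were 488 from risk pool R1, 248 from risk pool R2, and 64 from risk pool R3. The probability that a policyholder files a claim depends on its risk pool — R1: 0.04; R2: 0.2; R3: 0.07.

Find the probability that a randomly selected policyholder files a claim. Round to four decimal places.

P(C) ≈ 0.0920

Total: 488 + 248 + 64 = 800.
P(R1) = 488/800 = 0.61. P(R2) = 248/800 = 0.31. P(R3) = 64/800 = 0.08.
Using total probability over the partition,
P(C) = P(C|R1)·P(R1) + P(C|R2)·P(R2) + P(C|R3)·P(R3)
      = 0.04·0.61 + 0.2·0.31 + 0.07·0.08
      = 0.0244 + 0.062 + 0.0056 = 0.092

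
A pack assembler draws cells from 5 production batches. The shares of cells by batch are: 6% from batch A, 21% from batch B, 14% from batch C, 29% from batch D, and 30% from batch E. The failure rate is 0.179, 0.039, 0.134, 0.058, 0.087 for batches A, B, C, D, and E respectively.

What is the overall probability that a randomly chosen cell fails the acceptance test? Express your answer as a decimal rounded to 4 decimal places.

P(F) = P(F|A)·P(A) + P(F|B)·P(B) + P(F|C)·P(C) + P(F|D)·P(D) + P(F|E)·P(E)
      = 0.179·0.06 + 0.039·0.21 + 0.134·0.14 + 0.058·0.29 + 0.087·0.3
      = 0.01074 + 0.00819 + 0.01876 + 0.01682 + 0.0261 = 0.08061

P(F) ≈ 0.0806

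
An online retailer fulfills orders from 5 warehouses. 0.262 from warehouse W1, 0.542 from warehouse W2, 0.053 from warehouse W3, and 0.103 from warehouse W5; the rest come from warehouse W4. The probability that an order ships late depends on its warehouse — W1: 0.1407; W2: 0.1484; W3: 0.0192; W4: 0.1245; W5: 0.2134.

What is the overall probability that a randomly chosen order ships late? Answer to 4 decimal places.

P(W4) = 1 − (0.262 + 0.542 + 0.053 + 0.103) = 0.04.
Using total probability over the partition,
P(L) = P(L|W1)·P(W1) + P(L|W2)·P(W2) + P(L|W3)·P(W3) + P(L|W4)·P(W4) + P(L|W5)·P(W5)
      = 0.1407·0.262 + 0.1484·0.542 + 0.0192·0.053 + 0.1245·0.04 + 0.2134·0.103
      = 0.0368634 + 0.0804328 + 0.0010176 + 0.00498 + 0.0219802 = 0.145274

0.1453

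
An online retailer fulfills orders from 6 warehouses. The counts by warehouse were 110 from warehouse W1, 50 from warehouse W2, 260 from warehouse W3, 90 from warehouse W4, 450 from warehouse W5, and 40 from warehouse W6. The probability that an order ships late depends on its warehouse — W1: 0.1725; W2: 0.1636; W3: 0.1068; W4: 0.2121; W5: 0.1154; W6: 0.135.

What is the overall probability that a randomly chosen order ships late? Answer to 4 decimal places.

P(L) ≈ 0.1313

Total: 110 + 50 + 260 + 90 + 450 + 40 = 1000.
P(W1) = 110/1000 = 0.11. P(W2) = 50/1000 = 0.05. P(W3) = 260/1000 = 0.26. P(W4) = 90/1000 = 0.09. P(W5) = 450/1000 = 0.45. P(W6) = 40/1000 = 0.04.
P(L) = P(L|W1)·P(W1) + P(L|W2)·P(W2) + P(L|W3)·P(W3) + P(L|W4)·P(W4) + P(L|W5)·P(W5) + P(L|W6)·P(W6)
      = 0.1725·0.11 + 0.1636·0.05 + 0.1068·0.26 + 0.2121·0.09 + 0.1154·0.45 + 0.135·0.04
      = 0.018975 + 0.00818 + 0.027768 + 0.019089 + 0.05193 + 0.0054 = 0.131342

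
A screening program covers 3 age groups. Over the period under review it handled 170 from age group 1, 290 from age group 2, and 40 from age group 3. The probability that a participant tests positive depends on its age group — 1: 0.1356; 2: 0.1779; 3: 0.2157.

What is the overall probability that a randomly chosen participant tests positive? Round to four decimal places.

0.1665

Total: 170 + 290 + 40 = 500.
P(1) = 170/500 = 0.34. P(2) = 290/500 = 0.58. P(3) = 40/500 = 0.08.
P(T) = P(T|1)·P(1) + P(T|2)·P(2) + P(T|3)·P(3)
      = 0.1356·0.34 + 0.1779·0.58 + 0.2157·0.08
      = 0.046104 + 0.103182 + 0.017256 = 0.166542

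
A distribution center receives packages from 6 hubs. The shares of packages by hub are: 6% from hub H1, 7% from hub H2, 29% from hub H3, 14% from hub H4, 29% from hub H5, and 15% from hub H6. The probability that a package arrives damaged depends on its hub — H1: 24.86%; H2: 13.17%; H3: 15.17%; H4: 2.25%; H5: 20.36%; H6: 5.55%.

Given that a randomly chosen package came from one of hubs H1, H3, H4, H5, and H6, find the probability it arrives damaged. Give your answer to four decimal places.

P(D|S) ≈ 0.1392

Let S = {H1, H3, H4, H5, H6}.
P(S) = 0.06 + 0.29 + 0.14 + 0.29 + 0.15 = 0.93.
P(D ∩ S) = 0.2486·0.06 + 0.1517·0.29 + 0.0225·0.14 + 0.2036·0.29 + 0.0555·0.15 = 0.014916 + 0.043993 + 0.00315 + 0.059044 + 0.008325 = 0.129428.
P(D | S) = 0.129428 / 0.93 = 0.139170…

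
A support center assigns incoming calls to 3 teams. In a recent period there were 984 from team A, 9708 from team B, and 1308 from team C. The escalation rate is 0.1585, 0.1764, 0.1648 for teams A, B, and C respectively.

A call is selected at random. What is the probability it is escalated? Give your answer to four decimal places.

Total: 984 + 9708 + 1308 = 12000.
P(A) = 984/12000 = 0.082. P(B) = 9708/12000 = 0.809. P(C) = 1308/12000 = 0.109.
Using total probability over the partition,
P(E) = P(E|A)·P(A) + P(E|B)·P(B) + P(E|C)·P(C)
      = 0.1585·0.082 + 0.1764·0.809 + 0.1648·0.109
      = 0.012997 + 0.1427076 + 0.0179632 = 0.1736678

P(E) ≈ 0.1737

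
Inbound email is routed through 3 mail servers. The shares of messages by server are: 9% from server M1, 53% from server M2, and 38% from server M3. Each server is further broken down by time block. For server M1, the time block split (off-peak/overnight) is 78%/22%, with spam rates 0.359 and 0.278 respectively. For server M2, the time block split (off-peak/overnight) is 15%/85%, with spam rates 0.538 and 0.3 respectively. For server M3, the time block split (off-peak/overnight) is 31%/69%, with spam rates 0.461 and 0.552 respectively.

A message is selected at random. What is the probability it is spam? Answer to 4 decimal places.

0.4077

P(S|M1) = 0.78·0.359 + 0.22·0.278 = 0.28002 + 0.06116 = 0.34118
P(S|M2) = 0.15·0.538 + 0.85·0.3 = 0.0807 + 0.255 = 0.3357
P(S|M3) = 0.31·0.461 + 0.69·0.552 = 0.14291 + 0.38088 = 0.52379
By total probability over the outer partition,
P(S) = 0.09·0.34118 + 0.53·0.3357 + 0.38·0.52379
      = 0.0307062 + 0.177921 + 0.1990402 = 0.4076674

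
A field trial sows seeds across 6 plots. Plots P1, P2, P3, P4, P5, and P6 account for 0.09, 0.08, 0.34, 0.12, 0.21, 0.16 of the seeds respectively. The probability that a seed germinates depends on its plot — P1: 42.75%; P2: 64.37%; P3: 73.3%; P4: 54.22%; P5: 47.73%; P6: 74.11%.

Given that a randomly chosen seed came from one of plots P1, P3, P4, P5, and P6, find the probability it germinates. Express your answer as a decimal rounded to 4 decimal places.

Let S = {P1, P3, P4, P5, P6}.
P(S) = 0.09 + 0.34 + 0.12 + 0.21 + 0.16 = 0.92.
P(G ∩ S) = 0.4275·0.09 + 0.733·0.34 + 0.5422·0.12 + 0.4773·0.21 + 0.7411·0.16 = 0.038475 + 0.24922 + 0.065064 + 0.100233 + 0.118576 = 0.571568.
P(G | S) = 0.571568 / 0.92 = 0.621270…

0.6213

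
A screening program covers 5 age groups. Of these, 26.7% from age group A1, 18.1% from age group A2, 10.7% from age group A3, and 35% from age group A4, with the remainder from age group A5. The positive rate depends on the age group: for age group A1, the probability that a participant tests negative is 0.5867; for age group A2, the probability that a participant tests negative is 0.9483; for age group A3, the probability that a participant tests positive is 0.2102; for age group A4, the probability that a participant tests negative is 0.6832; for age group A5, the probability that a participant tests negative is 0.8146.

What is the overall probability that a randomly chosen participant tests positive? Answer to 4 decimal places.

P(A5) = 1 − (0.267 + 0.181 + 0.107 + 0.35) = 0.095.
P(T|A1) = 1 − 0.5867 = 0.4133.
P(T|A2) = 1 − 0.9483 = 0.0517.
P(T|A4) = 1 − 0.6832 = 0.3168.
P(T|A5) = 1 − 0.8146 = 0.1854.
P(T) = P(T|A1)·P(A1) + P(T|A2)·P(A2) + P(T|A3)·P(A3) + P(T|A4)·P(A4) + P(T|A5)·P(A5)
      = 0.4133·0.267 + 0.0517·0.181 + 0.2102·0.107 + 0.3168·0.35 + 0.1854·0.095
      = 0.1103511 + 0.0093577 + 0.0224914 + 0.11088 + 0.017613 = 0.2706932

0.2707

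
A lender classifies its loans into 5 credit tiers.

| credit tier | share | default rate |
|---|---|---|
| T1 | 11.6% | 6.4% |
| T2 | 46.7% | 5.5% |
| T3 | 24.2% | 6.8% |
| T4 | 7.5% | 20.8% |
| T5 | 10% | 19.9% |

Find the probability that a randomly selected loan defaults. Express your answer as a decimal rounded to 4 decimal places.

Using total probability over the partition,
P(D) = P(D|T1)·P(T1) + P(D|T2)·P(T2) + P(D|T3)·P(T3) + P(D|T4)·P(T4) + P(D|T5)·P(T5)
      = 0.064·0.116 + 0.055·0.467 + 0.068·0.242 + 0.208·0.075 + 0.199·0.1
      = 0.007424 + 0.025685 + 0.016456 + 0.0156 + 0.0199 = 0.085065

P(D) ≈ 0.0851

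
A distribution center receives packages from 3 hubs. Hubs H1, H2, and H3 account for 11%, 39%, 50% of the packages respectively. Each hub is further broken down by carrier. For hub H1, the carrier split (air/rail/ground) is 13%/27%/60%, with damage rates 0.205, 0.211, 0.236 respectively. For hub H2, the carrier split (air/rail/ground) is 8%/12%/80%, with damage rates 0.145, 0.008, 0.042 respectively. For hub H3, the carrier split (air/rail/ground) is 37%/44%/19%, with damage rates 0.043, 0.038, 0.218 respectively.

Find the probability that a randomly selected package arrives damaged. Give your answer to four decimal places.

P(D) ≈ 0.0798

P(D|H1) = 0.13·0.205 + 0.27·0.211 + 0.6·0.236 = 0.02665 + 0.05697 + 0.1416 = 0.22522
P(D|H2) = 0.08·0.145 + 0.12·0.008 + 0.8·0.042 = 0.0116 + 0.00096 + 0.0336 = 0.04616
P(D|H3) = 0.37·0.043 + 0.44·0.038 + 0.19·0.218 = 0.01591 + 0.01672 + 0.04142 = 0.07405
Then overall,
P(D) = 0.11·0.22522 + 0.39·0.04616 + 0.5·0.07405
      = 0.0247742 + 0.0180024 + 0.037025 = 0.0798016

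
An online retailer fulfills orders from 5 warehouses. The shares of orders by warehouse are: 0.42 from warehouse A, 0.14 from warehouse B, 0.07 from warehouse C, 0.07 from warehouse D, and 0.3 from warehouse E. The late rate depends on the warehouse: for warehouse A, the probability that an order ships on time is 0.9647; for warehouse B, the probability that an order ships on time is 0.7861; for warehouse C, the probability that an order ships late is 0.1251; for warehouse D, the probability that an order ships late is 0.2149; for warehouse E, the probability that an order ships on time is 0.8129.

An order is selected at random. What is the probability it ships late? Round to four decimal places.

P(L) ≈ 0.1247

P(L|A) = 1 − 0.9647 = 0.0353.
P(L|B) = 1 − 0.7861 = 0.2139.
P(L|E) = 1 − 0.8129 = 0.1871.
By the law of total probability,
P(L) = P(L|A)·P(A) + P(L|B)·P(B) + P(L|C)·P(C) + P(L|D)·P(D) + P(L|E)·P(E)
      = 0.0353·0.42 + 0.2139·0.14 + 0.1251·0.07 + 0.2149·0.07 + 0.1871·0.3
      = 0.014826 + 0.029946 + 0.008757 + 0.015043 + 0.05613 = 0.124702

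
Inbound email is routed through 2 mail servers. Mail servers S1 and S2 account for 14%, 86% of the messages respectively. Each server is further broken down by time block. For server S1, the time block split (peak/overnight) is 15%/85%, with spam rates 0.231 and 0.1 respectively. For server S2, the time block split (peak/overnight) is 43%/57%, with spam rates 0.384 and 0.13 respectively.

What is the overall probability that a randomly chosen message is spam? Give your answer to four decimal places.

0.2225

P(S|S1) = 0.15·0.231 + 0.85·0.1 = 0.03465 + 0.085 = 0.11965
P(S|S2) = 0.43·0.384 + 0.57·0.13 = 0.16512 + 0.0741 = 0.23922
Then overall,
P(S) = 0.14·0.11965 + 0.86·0.23922
      = 0.016751 + 0.2057292 = 0.2224802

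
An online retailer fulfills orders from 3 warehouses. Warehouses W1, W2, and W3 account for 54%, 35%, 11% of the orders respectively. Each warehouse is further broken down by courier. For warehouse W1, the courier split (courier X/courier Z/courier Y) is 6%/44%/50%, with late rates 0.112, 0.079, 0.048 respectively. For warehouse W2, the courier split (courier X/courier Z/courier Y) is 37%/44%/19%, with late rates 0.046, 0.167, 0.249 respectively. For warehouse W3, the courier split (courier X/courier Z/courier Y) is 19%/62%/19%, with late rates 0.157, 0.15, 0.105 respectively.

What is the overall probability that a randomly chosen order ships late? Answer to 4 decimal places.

P(L) ≈ 0.0993

P(L|W1) = 0.06·0.112 + 0.44·0.079 + 0.5·0.048 = 0.00672 + 0.03476 + 0.024 = 0.06548
P(L|W2) = 0.37·0.046 + 0.44·0.167 + 0.19·0.249 = 0.01702 + 0.07348 + 0.04731 = 0.13781
P(L|W3) = 0.19·0.157 + 0.62·0.15 + 0.19·0.105 = 0.02983 + 0.093 + 0.01995 = 0.14278
By total probability over the outer partition,
P(L) = 0.54·0.06548 + 0.35·0.13781 + 0.11·0.14278
      = 0.0353592 + 0.0482335 + 0.0157058 = 0.0992985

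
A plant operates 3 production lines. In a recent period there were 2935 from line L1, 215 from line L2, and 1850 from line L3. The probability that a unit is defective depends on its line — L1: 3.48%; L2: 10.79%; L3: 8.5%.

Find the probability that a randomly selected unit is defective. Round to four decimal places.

Total: 2935 + 215 + 1850 = 5000.
P(L1) = 2935/5000 = 0.587. P(L2) = 215/5000 = 0.043. P(L3) = 1850/5000 = 0.37.
By the law of total probability,
P(D) = P(D|L1)·P(L1) + P(D|L2)·P(L2) + P(D|L3)·P(L3)
      = 0.0348·0.587 + 0.1079·0.043 + 0.085·0.37
      = 0.0204276 + 0.0046397 + 0.03145 = 0.0565173

P(D) ≈ 0.0565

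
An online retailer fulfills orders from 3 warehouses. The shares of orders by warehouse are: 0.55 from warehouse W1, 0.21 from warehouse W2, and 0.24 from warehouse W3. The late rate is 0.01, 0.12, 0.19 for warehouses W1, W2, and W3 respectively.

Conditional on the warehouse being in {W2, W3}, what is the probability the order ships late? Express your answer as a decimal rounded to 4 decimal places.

0.1573

Let S = {W2, W3}.
P(S) = 0.21 + 0.24 = 0.45.
P(L ∩ S) = 0.12·0.21 + 0.19·0.24 = 0.0252 + 0.0456 = 0.0708.
P(L | S) = 0.0708 / 0.45 = 0.157333…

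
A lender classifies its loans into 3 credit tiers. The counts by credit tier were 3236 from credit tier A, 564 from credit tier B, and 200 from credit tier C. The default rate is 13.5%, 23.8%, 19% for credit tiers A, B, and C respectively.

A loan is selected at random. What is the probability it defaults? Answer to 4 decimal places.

P(D) ≈ 0.1523

Total: 3236 + 564 + 200 = 4000.
P(A) = 3236/4000 = 0.809. P(B) = 564/4000 = 0.141. P(C) = 200/4000 = 0.05.
P(D) = P(D|A)·P(A) + P(D|B)·P(B) + P(D|C)·P(C)
      = 0.135·0.809 + 0.238·0.141 + 0.19·0.05
      = 0.109215 + 0.033558 + 0.0095 = 0.152273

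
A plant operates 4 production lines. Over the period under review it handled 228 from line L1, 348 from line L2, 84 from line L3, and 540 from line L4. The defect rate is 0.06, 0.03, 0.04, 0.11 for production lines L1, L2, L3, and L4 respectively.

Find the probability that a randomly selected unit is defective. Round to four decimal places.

P(D) ≈ 0.0724

Total: 228 + 348 + 84 + 540 = 1200.
P(L1) = 228/1200 = 0.19. P(L2) = 348/1200 = 0.29. P(L3) = 84/1200 = 0.07. P(L4) = 540/1200 = 0.45.
P(D) = P(D|L1)·P(L1) + P(D|L2)·P(L2) + P(D|L3)·P(L3) + P(D|L4)·P(L4)
      = 0.06·0.19 + 0.03·0.29 + 0.04·0.07 + 0.11·0.45
      = 0.0114 + 0.0087 + 0.0028 + 0.0495 = 0.0724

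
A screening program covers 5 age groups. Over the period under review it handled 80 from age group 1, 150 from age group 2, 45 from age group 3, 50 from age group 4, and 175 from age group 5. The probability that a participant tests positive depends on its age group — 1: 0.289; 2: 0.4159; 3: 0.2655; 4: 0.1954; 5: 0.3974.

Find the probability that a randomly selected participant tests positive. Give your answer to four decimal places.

P(T) ≈ 0.3535

Total: 80 + 150 + 45 + 50 + 175 = 500.
P(1) = 80/500 = 0.16. P(2) = 150/500 = 0.3. P(3) = 45/500 = 0.09. P(4) = 50/500 = 0.1. P(5) = 175/500 = 0.35.
By the law of total probability,
P(T) = P(T|1)·P(1) + P(T|2)·P(2) + P(T|3)·P(3) + P(T|4)·P(4) + P(T|5)·P(5)
      = 0.289·0.16 + 0.4159·0.3 + 0.2655·0.09 + 0.1954·0.1 + 0.3974·0.35
      = 0.04624 + 0.12477 + 0.023895 + 0.01954 + 0.13909 = 0.353535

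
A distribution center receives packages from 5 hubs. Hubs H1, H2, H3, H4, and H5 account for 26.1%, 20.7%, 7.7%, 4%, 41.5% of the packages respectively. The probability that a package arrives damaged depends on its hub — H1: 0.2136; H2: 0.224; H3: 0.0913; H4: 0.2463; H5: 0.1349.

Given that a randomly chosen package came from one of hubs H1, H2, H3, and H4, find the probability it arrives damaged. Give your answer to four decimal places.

0.2034

Let S = {H1, H2, H3, H4}.
P(S) = 0.261 + 0.207 + 0.077 + 0.04 = 0.585.
P(D ∩ S) = 0.2136·0.261 + 0.224·0.207 + 0.0913·0.077 + 0.2463·0.04 = 0.0557496 + 0.046368 + 0.0070301 + 0.009852 = 0.1189997.
P(D | S) = 0.1189997 / 0.585 = 0.203418…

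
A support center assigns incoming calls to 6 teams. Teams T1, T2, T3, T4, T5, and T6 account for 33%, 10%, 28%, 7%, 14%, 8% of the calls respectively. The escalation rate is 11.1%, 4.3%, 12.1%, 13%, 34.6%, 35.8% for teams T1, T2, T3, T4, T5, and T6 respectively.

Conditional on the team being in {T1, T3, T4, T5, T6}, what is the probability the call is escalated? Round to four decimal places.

Let S = {T1, T3, T4, T5, T6}.
P(S) = 0.33 + 0.28 + 0.07 + 0.14 + 0.08 = 0.9.
P(E ∩ S) = 0.111·0.33 + 0.121·0.28 + 0.13·0.07 + 0.346·0.14 + 0.358·0.08 = 0.03663 + 0.03388 + 0.0091 + 0.04844 + 0.02864 = 0.15669.
P(E | S) = 0.15669 / 0.9 = 0.174100…

0.1741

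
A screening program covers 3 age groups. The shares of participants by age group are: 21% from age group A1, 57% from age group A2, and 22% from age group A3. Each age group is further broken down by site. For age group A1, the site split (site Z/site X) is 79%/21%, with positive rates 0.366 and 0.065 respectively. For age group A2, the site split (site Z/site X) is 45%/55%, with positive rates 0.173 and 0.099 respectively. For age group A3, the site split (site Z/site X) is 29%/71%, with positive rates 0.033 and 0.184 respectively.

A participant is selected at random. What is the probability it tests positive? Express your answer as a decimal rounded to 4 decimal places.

P(T|A1) = 0.79·0.366 + 0.21·0.065 = 0.28914 + 0.01365 = 0.30279
P(T|A2) = 0.45·0.173 + 0.55·0.099 = 0.07785 + 0.05445 = 0.1323
P(T|A3) = 0.29·0.033 + 0.71·0.184 = 0.00957 + 0.13064 = 0.14021
Then overall,
P(T) = 0.21·0.30279 + 0.57·0.1323 + 0.22·0.14021
      = 0.0635859 + 0.075411 + 0.0308462 = 0.1698431

P(T) ≈ 0.1698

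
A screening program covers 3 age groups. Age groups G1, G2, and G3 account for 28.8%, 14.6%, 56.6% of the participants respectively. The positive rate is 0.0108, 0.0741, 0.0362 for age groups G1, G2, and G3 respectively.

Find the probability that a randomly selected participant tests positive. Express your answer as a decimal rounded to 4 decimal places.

P(T) = P(T|G1)·P(G1) + P(T|G2)·P(G2) + P(T|G3)·P(G3)
      = 0.0108·0.288 + 0.0741·0.146 + 0.0362·0.566
      = 0.0031104 + 0.0108186 + 0.0204892 = 0.0344182

0.0344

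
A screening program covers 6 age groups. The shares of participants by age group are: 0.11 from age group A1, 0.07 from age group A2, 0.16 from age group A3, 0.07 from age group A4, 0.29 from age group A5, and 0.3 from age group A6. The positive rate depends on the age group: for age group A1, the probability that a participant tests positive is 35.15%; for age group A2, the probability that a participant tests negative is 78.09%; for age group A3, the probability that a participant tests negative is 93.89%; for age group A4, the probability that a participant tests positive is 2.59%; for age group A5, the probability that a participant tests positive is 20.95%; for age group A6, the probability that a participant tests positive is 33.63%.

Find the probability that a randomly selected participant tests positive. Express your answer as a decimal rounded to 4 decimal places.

0.2272

P(T|A2) = 1 − 0.7809 = 0.2191.
P(T|A3) = 1 − 0.9389 = 0.0611.
P(T) = P(T|A1)·P(A1) + P(T|A2)·P(A2) + P(T|A3)·P(A3) + P(T|A4)·P(A4) + P(T|A5)·P(A5) + P(T|A6)·P(A6)
      = 0.3515·0.11 + 0.2191·0.07 + 0.0611·0.16 + 0.0259·0.07 + 0.2095·0.29 + 0.3363·0.3
      = 0.038665 + 0.015337 + 0.009776 + 0.001813 + 0.060755 + 0.10089 = 0.227236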